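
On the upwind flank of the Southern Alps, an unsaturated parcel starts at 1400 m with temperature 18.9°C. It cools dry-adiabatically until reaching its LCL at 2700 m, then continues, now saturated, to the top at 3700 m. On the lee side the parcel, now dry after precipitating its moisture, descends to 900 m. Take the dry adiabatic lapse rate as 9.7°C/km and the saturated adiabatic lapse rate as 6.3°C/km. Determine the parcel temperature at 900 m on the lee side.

27.15°C

From 1400 m to 2700 m (dry): cools by 9.7 × 1.3 = 12.61°C, giving 6.29°C.
From 2700 m to 3700 m (saturated): cools by 6.3 × 1 = 6.3°C, giving -0.01°C.
From 3700 m to 900 m (dry descent): warms by 9.7 × 2.8 = 27.16°C, giving 27.15°C.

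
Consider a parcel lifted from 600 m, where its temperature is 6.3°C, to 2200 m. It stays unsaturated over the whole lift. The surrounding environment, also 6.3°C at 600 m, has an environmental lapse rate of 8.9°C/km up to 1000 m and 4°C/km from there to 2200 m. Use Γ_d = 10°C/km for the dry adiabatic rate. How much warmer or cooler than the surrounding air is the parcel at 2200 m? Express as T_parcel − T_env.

Parcel:
  From 600 m to 2200 m (dry): cools by 10 × 1.6 = 16°C, giving -9.7°C.
Environment:
  From 600 m to 1000 m (environment, lower layer): cools by 8.9 × 0.4 = 3.56°C, giving 2.74°C.
  From 1000 m to 2200 m (environment, upper layer): cools by 4 × 1.2 = 4.8°C, giving -2.06°C.
T_parcel − T_env = -9.7 − (-2.06) = -7.64°C

-7.64°C (parcel cooler than environment)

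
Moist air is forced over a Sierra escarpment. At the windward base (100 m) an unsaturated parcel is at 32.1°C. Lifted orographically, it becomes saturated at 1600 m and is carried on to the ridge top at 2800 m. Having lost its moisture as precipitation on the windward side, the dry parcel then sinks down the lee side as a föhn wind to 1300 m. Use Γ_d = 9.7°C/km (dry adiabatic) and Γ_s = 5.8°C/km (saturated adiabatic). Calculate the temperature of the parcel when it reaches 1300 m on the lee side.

25.14°C

Dry to 1600 m: -9.7 × 1.5 km = -14.55°C, so T = 17.55°C.
Saturated to 2800 m: -5.8 × 1.2 km = -6.96°C, so T = 10.59°C.
Dry descent to 1300 m: +9.7 × 1.5 km = +14.55°C, so T = 25.14°C.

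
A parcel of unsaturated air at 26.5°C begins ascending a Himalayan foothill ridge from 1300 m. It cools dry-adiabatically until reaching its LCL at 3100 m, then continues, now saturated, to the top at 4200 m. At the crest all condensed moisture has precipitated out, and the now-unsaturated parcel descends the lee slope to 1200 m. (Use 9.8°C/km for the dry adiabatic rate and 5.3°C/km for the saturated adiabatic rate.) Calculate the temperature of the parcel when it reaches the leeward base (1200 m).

From 1300 m to 3100 m (dry): cools by 9.8 × 1.8 = 17.64°C, giving 8.86°C.
From 3100 m to 4200 m (saturated): cools by 5.3 × 1.1 = 5.83°C, giving 3.03°C.
From 4200 m to 1200 m (dry descent): warms by 9.8 × 3 = 29.4°C, giving 32.43°C.

32.43°C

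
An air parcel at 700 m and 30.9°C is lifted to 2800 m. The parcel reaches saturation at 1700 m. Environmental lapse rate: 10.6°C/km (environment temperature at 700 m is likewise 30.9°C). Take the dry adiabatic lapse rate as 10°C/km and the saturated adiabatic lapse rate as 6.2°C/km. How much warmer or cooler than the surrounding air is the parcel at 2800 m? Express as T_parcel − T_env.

+5.44°C (parcel warmer than environment)

Parcel:
  700–1700 m, dry: Δz = 1 km ⇒ ΔT = -10°C; T = 20.9°C
  1700–2800 m, saturated: Δz = 1.1 km ⇒ ΔT = -6.82°C; T = 14.08°C
Environment:
  700–2800 m, environment: Δz = 2.1 km ⇒ ΔT = -22.26°C; T = 8.64°C
T_parcel − T_env = 14.08 − 8.64 = +5.44°C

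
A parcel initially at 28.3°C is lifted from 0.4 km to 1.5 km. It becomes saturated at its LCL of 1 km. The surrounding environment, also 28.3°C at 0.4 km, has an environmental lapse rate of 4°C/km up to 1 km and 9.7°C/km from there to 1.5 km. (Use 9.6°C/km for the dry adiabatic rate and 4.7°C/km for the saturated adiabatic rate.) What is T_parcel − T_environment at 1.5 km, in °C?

Parcel:
  Dry to 1000 m: -9.6 × 0.6 km = -5.76°C, so T = 22.54°C.
  Saturated to 1500 m: -4.7 × 0.5 km = -2.35°C, so T = 20.19°C.
Environment:
  Environment, lower layer to 1000 m: -4 × 0.6 km = -2.4°C, so T = 25.9°C.
  Environment, upper layer to 1500 m: -9.7 × 0.5 km = -4.85°C, so T = 21.05°C.
T_parcel − T_env = 20.19 − 21.05 = -0.86°C

-0.86°C (parcel cooler than environment)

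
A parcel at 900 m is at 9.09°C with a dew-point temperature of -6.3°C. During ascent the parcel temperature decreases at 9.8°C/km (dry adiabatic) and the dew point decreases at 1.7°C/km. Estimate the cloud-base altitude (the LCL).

T and T_d converge at 9.8 − 1.7 = 8.1°C per km
Height above start = (9.09 − (-6.3)) / 8.1 = 1.9 km
LCL altitude = 900 m + 1900 m = 2800 m

2800 m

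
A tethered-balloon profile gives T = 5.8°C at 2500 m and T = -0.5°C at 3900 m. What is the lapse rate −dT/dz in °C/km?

4.5°C/km

Γ = −ΔT/Δz = (5.8 − (-0.5)) / (3900 − 2500) m
  = 6.3°C / 1.4 km = 4.5°C/km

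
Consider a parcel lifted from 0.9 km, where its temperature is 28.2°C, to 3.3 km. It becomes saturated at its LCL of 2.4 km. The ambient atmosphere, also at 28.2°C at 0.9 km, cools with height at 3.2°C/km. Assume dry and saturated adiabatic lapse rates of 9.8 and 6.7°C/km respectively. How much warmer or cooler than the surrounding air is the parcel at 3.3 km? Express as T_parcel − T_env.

-13.05°C (parcel cooler than environment)

Parcel:
  From 900 m to 2400 m (dry): cools by 9.8 × 1.5 = 14.7°C, giving 13.5°C.
  From 2400 m to 3300 m (saturated): cools by 6.7 × 0.9 = 6.03°C, giving 7.47°C.
Environment:
  From 900 m to 3300 m (environment): cools by 3.2 × 2.4 = 7.68°C, giving 20.52°C.
T_parcel − T_env = 7.47 − 20.52 = -13.05°C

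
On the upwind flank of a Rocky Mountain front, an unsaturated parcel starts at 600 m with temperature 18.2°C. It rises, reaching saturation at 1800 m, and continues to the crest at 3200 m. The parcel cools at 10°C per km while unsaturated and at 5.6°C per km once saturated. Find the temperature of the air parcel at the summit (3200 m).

-1.64°C

600–1800 m, dry: Δz = 1.2 km ⇒ ΔT = -12°C; T = 6.2°C
1800–3200 m, saturated: Δz = 1.4 km ⇒ ΔT = -7.84°C; T = -1.64°C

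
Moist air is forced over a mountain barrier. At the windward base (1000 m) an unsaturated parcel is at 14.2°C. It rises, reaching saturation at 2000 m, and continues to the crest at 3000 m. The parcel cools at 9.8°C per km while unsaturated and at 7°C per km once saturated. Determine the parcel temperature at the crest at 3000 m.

1000–2000 m, dry: Δz = 1 km ⇒ ΔT = -9.8°C; T = 4.4°C
2000–3000 m, saturated: Δz = 1 km ⇒ ΔT = -7°C; T = -2.6°C

-2.6°C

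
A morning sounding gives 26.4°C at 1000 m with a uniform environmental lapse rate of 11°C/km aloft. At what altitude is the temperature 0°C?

Height above start = (26.4 − 0) / 11 = 2.4 km
Altitude = 1000 m + 2400 m = 3400 m

3400 m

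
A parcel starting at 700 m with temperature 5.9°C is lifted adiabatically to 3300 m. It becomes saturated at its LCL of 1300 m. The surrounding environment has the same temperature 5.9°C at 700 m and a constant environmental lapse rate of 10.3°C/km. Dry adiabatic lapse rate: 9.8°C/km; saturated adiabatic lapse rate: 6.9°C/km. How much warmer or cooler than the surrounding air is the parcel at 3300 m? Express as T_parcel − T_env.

+7.1°C (parcel warmer than environment)

Parcel:
  700 → 1300 m (dry, 9.8°C/km): ΔT = -9.8 × 0.6 = -5.88°C → T = 0.02°C
  1300 → 3300 m (saturated, 6.9°C/km): ΔT = -6.9 × 2 = -13.8°C → T = -13.78°C
Environment:
  700 → 3300 m (environment, 10.3°C/km): ΔT = -10.3 × 2.6 = -26.78°C → T = -20.88°C
T_parcel − T_env = -13.78 − (-20.88) = +7.1°C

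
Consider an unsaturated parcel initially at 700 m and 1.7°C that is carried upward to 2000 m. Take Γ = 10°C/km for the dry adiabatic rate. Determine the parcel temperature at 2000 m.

-11.3°C

700–2000 m, dry adiabatic: Δz = 1.3 km ⇒ ΔT = -13°C; T = -11.3°C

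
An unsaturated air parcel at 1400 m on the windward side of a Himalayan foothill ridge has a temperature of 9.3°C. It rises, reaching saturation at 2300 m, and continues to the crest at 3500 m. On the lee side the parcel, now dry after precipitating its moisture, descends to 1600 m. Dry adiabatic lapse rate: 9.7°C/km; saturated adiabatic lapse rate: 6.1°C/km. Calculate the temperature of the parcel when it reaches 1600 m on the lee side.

1400–2300 m, dry: Δz = 0.9 km ⇒ ΔT = -8.73°C; T = 0.57°C
2300–3500 m, saturated: Δz = 1.2 km ⇒ ΔT = -7.32°C; T = -6.75°C
3500–1600 m, dry descent: Δz = 1.9 km ⇒ ΔT = +18.43°C; T = 11.68°C

11.68°C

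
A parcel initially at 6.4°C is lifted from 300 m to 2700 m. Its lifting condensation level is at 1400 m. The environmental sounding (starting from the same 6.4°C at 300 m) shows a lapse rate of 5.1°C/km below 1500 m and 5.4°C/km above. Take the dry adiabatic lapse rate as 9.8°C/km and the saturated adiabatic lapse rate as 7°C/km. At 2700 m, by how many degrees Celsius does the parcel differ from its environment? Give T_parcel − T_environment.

Parcel:
  300 → 1400 m (dry, 9.8°C/km): ΔT = -9.8 × 1.1 = -10.78°C → T = -4.38°C
  1400 → 2700 m (saturated, 7°C/km): ΔT = -7 × 1.3 = -9.1°C → T = -13.48°C
Environment:
  300 → 1500 m (environment, lower layer, 5.1°C/km): ΔT = -5.1 × 1.2 = -6.12°C → T = 0.28°C
  1500 → 2700 m (environment, upper layer, 5.4°C/km): ΔT = -5.4 × 1.2 = -6.48°C → T = -6.2°C
T_parcel − T_env = -13.48 − (-6.2) = -7.28°C

-7.28°C (parcel cooler than environment)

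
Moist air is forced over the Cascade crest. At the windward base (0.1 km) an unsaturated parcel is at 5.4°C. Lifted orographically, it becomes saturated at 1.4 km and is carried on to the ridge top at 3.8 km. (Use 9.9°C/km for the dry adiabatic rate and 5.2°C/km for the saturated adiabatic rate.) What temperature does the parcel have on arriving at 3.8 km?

Dry to 1400 m: -9.9 × 1.3 km = -12.87°C, so T = -7.47°C.
Saturated to 3800 m: -5.2 × 2.4 km = -12.48°C, so T = -19.95°C.

-19.95°C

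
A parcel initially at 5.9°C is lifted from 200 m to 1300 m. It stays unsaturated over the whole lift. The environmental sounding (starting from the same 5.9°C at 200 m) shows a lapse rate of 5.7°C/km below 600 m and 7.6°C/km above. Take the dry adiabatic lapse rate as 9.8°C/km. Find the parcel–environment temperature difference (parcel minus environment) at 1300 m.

Parcel:
  200 → 1300 m (dry, 9.8°C/km): ΔT = -9.8 × 1.1 = -10.78°C → T = -4.88°C
Environment:
  200 → 600 m (environment, lower layer, 5.7°C/km): ΔT = -5.7 × 0.4 = -2.28°C → T = 3.62°C
  600 → 1300 m (environment, upper layer, 7.6°C/km): ΔT = -7.6 × 0.7 = -5.32°C → T = -1.7°C
T_parcel − T_env = -4.88 − (-1.7) = -3.18°C

-3.18°C (parcel cooler than environment)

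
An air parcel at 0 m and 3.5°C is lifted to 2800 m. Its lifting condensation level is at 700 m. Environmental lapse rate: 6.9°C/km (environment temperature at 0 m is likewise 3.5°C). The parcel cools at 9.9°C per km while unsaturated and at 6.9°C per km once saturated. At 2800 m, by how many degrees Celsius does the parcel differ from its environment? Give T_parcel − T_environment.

Parcel:
  From 0 m to 700 m (dry): cools by 9.9 × 0.7 = 6.93°C, giving -3.43°C.
  From 700 m to 2800 m (saturated): cools by 6.9 × 2.1 = 14.49°C, giving -17.92°C.
Environment:
  From 0 m to 2800 m (environment): cools by 6.9 × 2.8 = 19.32°C, giving -15.82°C.
T_parcel − T_env = -17.92 − (-15.82) = -2.1°C

-2.1°C (parcel cooler than environment)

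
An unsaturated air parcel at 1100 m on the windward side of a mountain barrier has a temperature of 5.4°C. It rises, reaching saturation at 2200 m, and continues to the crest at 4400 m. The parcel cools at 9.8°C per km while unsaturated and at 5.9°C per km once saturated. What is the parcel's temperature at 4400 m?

-18.36°C

From 1100 m to 2200 m (dry): cools by 9.8 × 1.1 = 10.78°C, giving -5.38°C.
From 2200 m to 4400 m (saturated): cools by 5.9 × 2.2 = 12.98°C, giving -18.36°C.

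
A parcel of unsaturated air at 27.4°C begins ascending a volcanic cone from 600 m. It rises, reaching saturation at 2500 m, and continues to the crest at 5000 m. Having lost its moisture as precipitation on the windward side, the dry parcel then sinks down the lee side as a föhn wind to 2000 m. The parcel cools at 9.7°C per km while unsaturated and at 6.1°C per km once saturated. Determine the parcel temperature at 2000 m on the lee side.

22.82°C

600–2500 m, dry: Δz = 1.9 km ⇒ ΔT = -18.43°C; T = 8.97°C
2500–5000 m, saturated: Δz = 2.5 km ⇒ ΔT = -15.25°C; T = -6.28°C
5000–2000 m, dry descent: Δz = 3 km ⇒ ΔT = +29.1°C; T = 22.82°C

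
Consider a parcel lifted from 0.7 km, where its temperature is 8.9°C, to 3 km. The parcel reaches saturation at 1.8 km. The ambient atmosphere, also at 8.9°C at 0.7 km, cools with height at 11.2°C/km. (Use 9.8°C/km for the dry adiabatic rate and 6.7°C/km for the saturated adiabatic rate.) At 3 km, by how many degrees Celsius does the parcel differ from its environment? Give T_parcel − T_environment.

+6.94°C (parcel warmer than environment)

Parcel:
  700 → 1800 m (dry, 9.8°C/km): ΔT = -9.8 × 1.1 = -10.78°C → T = -1.88°C
  1800 → 3000 m (saturated, 6.7°C/km): ΔT = -6.7 × 1.2 = -8.04°C → T = -9.92°C
Environment:
  700 → 3000 m (environment, 11.2°C/km): ΔT = -11.2 × 2.3 = -25.76°C → T = -16.86°C
T_parcel − T_env = -9.92 − (-16.86) = +6.94°C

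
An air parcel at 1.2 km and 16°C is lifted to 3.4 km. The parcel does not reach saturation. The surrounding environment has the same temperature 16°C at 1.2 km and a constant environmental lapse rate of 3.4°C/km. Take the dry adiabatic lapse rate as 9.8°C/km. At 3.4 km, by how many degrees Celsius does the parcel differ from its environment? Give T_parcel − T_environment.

Parcel:
  From 1200 m to 3400 m (dry): cools by 9.8 × 2.2 = 21.56°C, giving -5.56°C.
Environment:
  From 1200 m to 3400 m (environment): cools by 3.4 × 2.2 = 7.48°C, giving 8.52°C.
T_parcel − T_env = -5.56 − 8.52 = -14.08°C

-14.08°C (parcel cooler than environment)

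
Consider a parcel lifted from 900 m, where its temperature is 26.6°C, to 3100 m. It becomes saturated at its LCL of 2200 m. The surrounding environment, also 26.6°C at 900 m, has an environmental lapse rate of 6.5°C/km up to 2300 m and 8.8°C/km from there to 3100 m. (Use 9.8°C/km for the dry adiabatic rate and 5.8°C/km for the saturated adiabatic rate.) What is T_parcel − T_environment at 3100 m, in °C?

-1.82°C (parcel cooler than environment)

Parcel:
  900–2200 m, dry: Δz = 1.3 km ⇒ ΔT = -12.74°C; T = 13.86°C
  2200–3100 m, saturated: Δz = 0.9 km ⇒ ΔT = -5.22°C; T = 8.64°C
Environment:
  900–2300 m, environment, lower layer: Δz = 1.4 km ⇒ ΔT = -9.1°C; T = 17.5°C
  2300–3100 m, environment, upper layer: Δz = 0.8 km ⇒ ΔT = -7.04°C; T = 10.46°C
T_parcel − T_env = 8.64 − 10.46 = -1.82°C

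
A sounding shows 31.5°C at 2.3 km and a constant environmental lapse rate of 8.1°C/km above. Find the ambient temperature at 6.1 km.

2300–6100 m, environmental: Δz = 3.8 km ⇒ ΔT = -30.78°C; T = 0.72°C

0.72°C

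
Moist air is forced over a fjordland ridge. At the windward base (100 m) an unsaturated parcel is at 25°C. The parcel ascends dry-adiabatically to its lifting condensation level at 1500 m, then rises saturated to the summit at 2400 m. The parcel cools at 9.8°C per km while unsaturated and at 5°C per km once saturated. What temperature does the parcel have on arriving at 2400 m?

6.78°C

From 100 m to 1500 m (dry): cools by 9.8 × 1.4 = 13.72°C, giving 11.28°C.
From 1500 m to 2400 m (saturated): cools by 5 × 0.9 = 4.5°C, giving 6.78°C.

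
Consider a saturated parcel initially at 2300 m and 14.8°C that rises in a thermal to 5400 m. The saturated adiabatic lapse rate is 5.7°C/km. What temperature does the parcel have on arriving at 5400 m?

-2.87°C

2300 → 5400 m (saturated adiabatic, 5.7°C/km): ΔT = -5.7 × 3.1 = -17.67°C → T = -2.87°C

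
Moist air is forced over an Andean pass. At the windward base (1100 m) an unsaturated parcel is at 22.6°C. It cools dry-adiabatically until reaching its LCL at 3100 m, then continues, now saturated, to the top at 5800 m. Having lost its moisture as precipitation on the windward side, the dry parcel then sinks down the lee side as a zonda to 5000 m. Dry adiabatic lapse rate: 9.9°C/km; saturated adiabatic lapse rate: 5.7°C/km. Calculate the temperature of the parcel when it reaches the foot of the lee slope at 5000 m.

-4.67°C

From 1100 m to 3100 m (dry): cools by 9.9 × 2 = 19.8°C, giving 2.8°C.
From 3100 m to 5800 m (saturated): cools by 5.7 × 2.7 = 15.39°C, giving -12.59°C.
From 5800 m to 5000 m (dry descent): warms by 9.9 × 0.8 = 7.92°C, giving -4.67°C.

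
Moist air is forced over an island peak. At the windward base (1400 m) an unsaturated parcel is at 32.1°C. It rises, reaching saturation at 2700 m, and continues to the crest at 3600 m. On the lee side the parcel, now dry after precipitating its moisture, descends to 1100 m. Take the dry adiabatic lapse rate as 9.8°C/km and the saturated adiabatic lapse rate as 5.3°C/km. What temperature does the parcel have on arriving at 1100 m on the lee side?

1400 → 2700 m (dry, 9.8°C/km): ΔT = -9.8 × 1.3 = -12.74°C → T = 19.36°C
2700 → 3600 m (saturated, 5.3°C/km): ΔT = -5.3 × 0.9 = -4.77°C → T = 14.59°C
3600 → 1100 m (dry descent, 9.8°C/km): ΔT = +9.8 × 2.5 = +24.5°C → T = 39.09°C

39.09°C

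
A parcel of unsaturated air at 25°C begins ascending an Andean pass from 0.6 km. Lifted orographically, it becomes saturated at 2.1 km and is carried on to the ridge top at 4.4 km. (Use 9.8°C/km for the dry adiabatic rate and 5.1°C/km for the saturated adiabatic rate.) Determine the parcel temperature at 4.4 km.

600 → 2100 m (dry, 9.8°C/km): ΔT = -9.8 × 1.5 = -14.7°C → T = 10.3°C
2100 → 4400 m (saturated, 5.1°C/km): ΔT = -5.1 × 2.3 = -11.73°C → T = -1.43°C

-1.43°C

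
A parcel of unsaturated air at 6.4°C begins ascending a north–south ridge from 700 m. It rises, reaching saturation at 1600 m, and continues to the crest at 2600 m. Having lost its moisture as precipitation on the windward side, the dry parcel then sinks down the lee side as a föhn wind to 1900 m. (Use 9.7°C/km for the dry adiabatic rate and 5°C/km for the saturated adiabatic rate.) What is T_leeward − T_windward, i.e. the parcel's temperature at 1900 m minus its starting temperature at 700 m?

700–1600 m, dry: Δz = 0.9 km ⇒ ΔT = -8.73°C; T = -2.33°C
1600–2600 m, saturated: Δz = 1 km ⇒ ΔT = -5°C; T = -7.33°C
2600–1900 m, dry descent: Δz = 0.7 km ⇒ ΔT = +6.79°C; T = -0.54°C
Net change vs windward start: -0.54 − 6.4 = -6.94°C

-6.94°C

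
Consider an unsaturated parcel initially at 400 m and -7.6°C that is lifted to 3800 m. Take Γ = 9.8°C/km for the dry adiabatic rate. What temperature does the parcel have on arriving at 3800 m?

Dry adiabatic to 3800 m: -9.8 × 3.4 km = -33.32°C, so T = -40.92°C.

-40.92°C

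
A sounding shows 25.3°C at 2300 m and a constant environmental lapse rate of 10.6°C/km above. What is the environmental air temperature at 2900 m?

18.94°C

Environmental to 2900 m: -10.6 × 0.6 km = -6.36°C, so T = 18.94°C.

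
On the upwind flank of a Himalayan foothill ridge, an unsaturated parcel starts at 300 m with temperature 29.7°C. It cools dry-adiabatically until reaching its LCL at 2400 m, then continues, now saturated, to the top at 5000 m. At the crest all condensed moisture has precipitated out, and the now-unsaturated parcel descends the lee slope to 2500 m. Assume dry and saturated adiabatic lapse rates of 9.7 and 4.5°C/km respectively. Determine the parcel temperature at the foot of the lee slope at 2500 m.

21.88°C

From 300 m to 2400 m (dry): cools by 9.7 × 2.1 = 20.37°C, giving 9.33°C.
From 2400 m to 5000 m (saturated): cools by 4.5 × 2.6 = 11.7°C, giving -2.37°C.
From 5000 m to 2500 m (dry descent): warms by 9.7 × 2.5 = 24.25°C, giving 21.88°C.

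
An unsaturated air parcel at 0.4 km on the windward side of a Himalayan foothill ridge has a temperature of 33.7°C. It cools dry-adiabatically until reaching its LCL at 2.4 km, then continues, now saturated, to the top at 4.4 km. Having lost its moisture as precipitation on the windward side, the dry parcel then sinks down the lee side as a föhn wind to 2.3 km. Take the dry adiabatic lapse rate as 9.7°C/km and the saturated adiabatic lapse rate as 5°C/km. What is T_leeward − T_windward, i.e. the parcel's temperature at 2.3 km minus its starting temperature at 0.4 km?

-9.03°C

400 → 2400 m (dry, 9.7°C/km): ΔT = -9.7 × 2 = -19.4°C → T = 14.3°C
2400 → 4400 m (saturated, 5°C/km): ΔT = -5 × 2 = -10°C → T = 4.3°C
4400 → 2300 m (dry descent, 9.7°C/km): ΔT = +9.7 × 2.1 = +20.37°C → T = 24.67°C
Net change vs windward start: 24.67 − 33.7 = -9.03°C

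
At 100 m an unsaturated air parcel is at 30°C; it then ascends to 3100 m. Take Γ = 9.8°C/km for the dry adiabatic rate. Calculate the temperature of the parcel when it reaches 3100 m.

From 100 m to 3100 m (dry adiabatic): cools by 9.8 × 3 = 29.4°C, giving 0.6°C.

0.6°C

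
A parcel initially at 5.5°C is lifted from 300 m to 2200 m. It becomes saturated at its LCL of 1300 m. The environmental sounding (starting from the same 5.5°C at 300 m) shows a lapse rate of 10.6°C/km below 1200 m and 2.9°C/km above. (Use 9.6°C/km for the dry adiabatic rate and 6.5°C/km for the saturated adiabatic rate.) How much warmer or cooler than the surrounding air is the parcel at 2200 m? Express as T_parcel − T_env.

Parcel:
  300 → 1300 m (dry, 9.6°C/km): ΔT = -9.6 × 1 = -9.6°C → T = -4.1°C
  1300 → 2200 m (saturated, 6.5°C/km): ΔT = -6.5 × 0.9 = -5.85°C → T = -9.95°C
Environment:
  300 → 1200 m (environment, lower layer, 10.6°C/km): ΔT = -10.6 × 0.9 = -9.54°C → T = -4.04°C
  1200 → 2200 m (environment, upper layer, 2.9°C/km): ΔT = -2.9 × 1 = -2.9°C → T = -6.94°C
T_parcel − T_env = -9.95 − (-6.94) = -3.01°C

-3.01°C (parcel cooler than environment)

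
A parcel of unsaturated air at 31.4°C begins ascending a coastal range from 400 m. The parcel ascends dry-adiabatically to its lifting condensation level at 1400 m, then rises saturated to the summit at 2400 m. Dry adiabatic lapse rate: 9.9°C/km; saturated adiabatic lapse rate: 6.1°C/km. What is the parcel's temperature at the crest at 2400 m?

15.4°C

400–1400 m, dry: Δz = 1 km ⇒ ΔT = -9.9°C; T = 21.5°C
1400–2400 m, saturated: Δz = 1 km ⇒ ΔT = -6.1°C; T = 15.4°C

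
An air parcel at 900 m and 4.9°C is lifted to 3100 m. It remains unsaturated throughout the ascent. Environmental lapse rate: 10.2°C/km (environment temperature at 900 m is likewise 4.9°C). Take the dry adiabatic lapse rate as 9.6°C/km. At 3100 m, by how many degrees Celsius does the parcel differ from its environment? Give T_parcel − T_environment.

+1.32°C (parcel warmer than environment)

Parcel:
  Dry to 3100 m: -9.6 × 2.2 km = -21.12°C, so T = -16.22°C.
Environment:
  Environment to 3100 m: -10.2 × 2.2 km = -22.44°C, so T = -17.54°C.
T_parcel − T_env = -16.22 − (-17.54) = +1.32°C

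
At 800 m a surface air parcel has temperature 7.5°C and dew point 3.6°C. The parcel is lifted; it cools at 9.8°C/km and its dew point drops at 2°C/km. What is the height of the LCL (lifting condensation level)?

1300 m

T and T_d converge at 9.8 − 2 = 7.8°C per km
Height above start = (7.5 − 3.6) / 7.8 = 0.5 km
LCL altitude = 800 m + 500 m = 1300 m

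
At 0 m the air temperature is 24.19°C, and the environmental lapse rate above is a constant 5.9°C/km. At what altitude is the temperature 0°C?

4100 m

Height above start = (24.19 − 0) / 5.9 = 4.1 km
Altitude = 0 m + 4100 m = 4100 m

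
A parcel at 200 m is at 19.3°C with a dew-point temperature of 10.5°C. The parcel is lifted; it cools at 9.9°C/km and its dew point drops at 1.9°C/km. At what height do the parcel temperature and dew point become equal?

1300 m

T and T_d converge at 9.9 − 1.9 = 8°C per km
Height above start = (19.3 − 10.5) / 8 = 1.1 km
LCL altitude = 200 m + 1100 m = 1300 m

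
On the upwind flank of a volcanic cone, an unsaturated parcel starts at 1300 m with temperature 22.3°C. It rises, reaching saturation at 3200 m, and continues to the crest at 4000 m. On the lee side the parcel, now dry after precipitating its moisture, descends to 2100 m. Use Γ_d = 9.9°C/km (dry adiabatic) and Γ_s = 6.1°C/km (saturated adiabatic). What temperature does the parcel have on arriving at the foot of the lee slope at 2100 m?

1300 → 3200 m (dry, 9.9°C/km): ΔT = -9.9 × 1.9 = -18.81°C → T = 3.49°C
3200 → 4000 m (saturated, 6.1°C/km): ΔT = -6.1 × 0.8 = -4.88°C → T = -1.39°C
4000 → 2100 m (dry descent, 9.9°C/km): ΔT = +9.9 × 1.9 = +18.81°C → T = 17.42°C

17.42°C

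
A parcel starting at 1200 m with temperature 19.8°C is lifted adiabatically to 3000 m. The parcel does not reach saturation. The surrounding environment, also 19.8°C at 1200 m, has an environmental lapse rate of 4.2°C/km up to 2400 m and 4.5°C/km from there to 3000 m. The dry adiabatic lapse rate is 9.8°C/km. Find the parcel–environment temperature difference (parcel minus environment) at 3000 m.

-9.9°C (parcel cooler than environment)

Parcel:
  1200 → 3000 m (dry, 9.8°C/km): ΔT = -9.8 × 1.8 = -17.64°C → T = 2.16°C
Environment:
  1200 → 2400 m (environment, lower layer, 4.2°C/km): ΔT = -4.2 × 1.2 = -5.04°C → T = 14.76°C
  2400 → 3000 m (environment, upper layer, 4.5°C/km): ΔT = -4.5 × 0.6 = -2.7°C → T = 12.06°C
T_parcel − T_env = 2.16 − 12.06 = -9.9°C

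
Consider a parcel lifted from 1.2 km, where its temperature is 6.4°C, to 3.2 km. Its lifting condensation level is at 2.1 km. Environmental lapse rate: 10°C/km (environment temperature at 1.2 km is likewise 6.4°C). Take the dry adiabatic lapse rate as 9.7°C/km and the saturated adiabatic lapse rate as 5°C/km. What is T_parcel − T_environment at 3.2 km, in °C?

+5.77°C (parcel warmer than environment)

Parcel:
  From 1200 m to 2100 m (dry): cools by 9.7 × 0.9 = 8.73°C, giving -2.33°C.
  From 2100 m to 3200 m (saturated): cools by 5 × 1.1 = 5.5°C, giving -7.83°C.
Environment:
  From 1200 m to 3200 m (environment): cools by 10 × 2 = 20°C, giving -13.6°C.
T_parcel − T_env = -7.83 − (-13.6) = +5.77°C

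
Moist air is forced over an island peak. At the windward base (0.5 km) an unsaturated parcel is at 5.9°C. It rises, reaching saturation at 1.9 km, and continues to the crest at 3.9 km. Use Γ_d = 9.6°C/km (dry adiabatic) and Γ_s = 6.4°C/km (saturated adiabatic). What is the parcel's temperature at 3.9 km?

Dry to 1900 m: -9.6 × 1.4 km = -13.44°C, so T = -7.54°C.
Saturated to 3900 m: -6.4 × 2 km = -12.8°C, so T = -20.34°C.

-20.34°C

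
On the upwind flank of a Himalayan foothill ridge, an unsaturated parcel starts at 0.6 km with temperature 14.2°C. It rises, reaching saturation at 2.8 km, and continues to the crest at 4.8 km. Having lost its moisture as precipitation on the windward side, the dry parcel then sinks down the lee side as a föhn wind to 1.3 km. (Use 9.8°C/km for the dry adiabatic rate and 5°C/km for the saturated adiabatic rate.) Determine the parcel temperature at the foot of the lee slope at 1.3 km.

16.94°C

600–2800 m, dry: Δz = 2.2 km ⇒ ΔT = -21.56°C; T = -7.36°C
2800–4800 m, saturated: Δz = 2 km ⇒ ΔT = -10°C; T = -17.36°C
4800–1300 m, dry descent: Δz = 3.5 km ⇒ ΔT = +34.3°C; T = 16.94°C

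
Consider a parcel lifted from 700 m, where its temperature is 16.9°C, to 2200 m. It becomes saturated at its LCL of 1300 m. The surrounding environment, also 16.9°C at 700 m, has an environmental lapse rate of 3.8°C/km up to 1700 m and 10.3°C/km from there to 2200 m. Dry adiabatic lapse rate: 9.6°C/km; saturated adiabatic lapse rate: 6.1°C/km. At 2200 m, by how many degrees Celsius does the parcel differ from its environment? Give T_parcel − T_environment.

Parcel:
  700–1300 m, dry: Δz = 0.6 km ⇒ ΔT = -5.76°C; T = 11.14°C
  1300–2200 m, saturated: Δz = 0.9 km ⇒ ΔT = -5.49°C; T = 5.65°C
Environment:
  700–1700 m, environment, lower layer: Δz = 1 km ⇒ ΔT = -3.8°C; T = 13.1°C
  1700–2200 m, environment, upper layer: Δz = 0.5 km ⇒ ΔT = -5.15°C; T = 7.95°C
T_parcel − T_env = 5.65 − 7.95 = -2.3°C

-2.3°C (parcel cooler than environment)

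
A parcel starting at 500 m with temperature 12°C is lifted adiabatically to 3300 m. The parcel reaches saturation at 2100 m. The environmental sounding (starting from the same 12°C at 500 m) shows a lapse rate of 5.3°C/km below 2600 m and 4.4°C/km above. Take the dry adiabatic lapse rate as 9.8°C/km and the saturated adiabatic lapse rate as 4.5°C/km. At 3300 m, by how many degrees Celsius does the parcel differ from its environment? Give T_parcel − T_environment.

Parcel:
  From 500 m to 2100 m (dry): cools by 9.8 × 1.6 = 15.68°C, giving -3.68°C.
  From 2100 m to 3300 m (saturated): cools by 4.5 × 1.2 = 5.4°C, giving -9.08°C.
Environment:
  From 500 m to 2600 m (environment, lower layer): cools by 5.3 × 2.1 = 11.13°C, giving 0.87°C.
  From 2600 m to 3300 m (environment, upper layer): cools by 4.4 × 0.7 = 3.08°C, giving -2.21°C.
T_parcel − T_env = -9.08 − (-2.21) = -6.87°C

-6.87°C (parcel cooler than environment)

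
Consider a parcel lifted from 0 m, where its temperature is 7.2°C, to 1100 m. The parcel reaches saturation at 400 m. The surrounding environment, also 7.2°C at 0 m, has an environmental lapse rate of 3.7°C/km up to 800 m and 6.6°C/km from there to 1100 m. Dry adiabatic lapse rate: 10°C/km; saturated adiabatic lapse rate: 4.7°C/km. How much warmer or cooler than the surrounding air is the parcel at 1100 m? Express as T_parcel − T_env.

-2.35°C (parcel cooler than environment)

Parcel:
  From 0 m to 400 m (dry): cools by 10 × 0.4 = 4°C, giving 3.2°C.
  From 400 m to 1100 m (saturated): cools by 4.7 × 0.7 = 3.29°C, giving -0.09°C.
Environment:
  From 0 m to 800 m (environment, lower layer): cools by 3.7 × 0.8 = 2.96°C, giving 4.24°C.
  From 800 m to 1100 m (environment, upper layer): cools by 6.6 × 0.3 = 1.98°C, giving 2.26°C.
T_parcel − T_env = -0.09 − 2.26 = -2.35°C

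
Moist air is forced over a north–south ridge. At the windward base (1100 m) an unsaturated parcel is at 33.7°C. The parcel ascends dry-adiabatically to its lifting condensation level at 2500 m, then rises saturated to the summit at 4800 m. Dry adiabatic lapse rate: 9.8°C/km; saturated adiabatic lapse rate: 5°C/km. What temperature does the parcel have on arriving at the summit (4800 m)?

Dry to 2500 m: -9.8 × 1.4 km = -13.72°C, so T = 19.98°C.
Saturated to 4800 m: -5 × 2.3 km = -11.5°C, so T = 8.48°C.

8.48°C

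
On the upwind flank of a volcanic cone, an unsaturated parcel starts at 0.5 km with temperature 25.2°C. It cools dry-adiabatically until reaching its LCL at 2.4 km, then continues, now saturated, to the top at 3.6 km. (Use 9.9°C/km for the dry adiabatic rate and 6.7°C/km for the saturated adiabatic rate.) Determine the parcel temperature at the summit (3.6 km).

-1.65°C

From 500 m to 2400 m (dry): cools by 9.9 × 1.9 = 18.81°C, giving 6.39°C.
From 2400 m to 3600 m (saturated): cools by 6.7 × 1.2 = 8.04°C, giving -1.65°C.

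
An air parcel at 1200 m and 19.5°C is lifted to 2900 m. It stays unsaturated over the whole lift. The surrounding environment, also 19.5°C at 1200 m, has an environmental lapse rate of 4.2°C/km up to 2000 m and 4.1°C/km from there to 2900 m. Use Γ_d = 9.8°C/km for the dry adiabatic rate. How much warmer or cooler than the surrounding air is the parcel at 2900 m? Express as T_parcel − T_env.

-9.61°C (parcel cooler than environment)

Parcel:
  1200–2900 m, dry: Δz = 1.7 km ⇒ ΔT = -16.66°C; T = 2.84°C
Environment:
  1200–2000 m, environment, lower layer: Δz = 0.8 km ⇒ ΔT = -3.36°C; T = 16.14°C
  2000–2900 m, environment, upper layer: Δz = 0.9 km ⇒ ΔT = -3.69°C; T = 12.45°C
T_parcel − T_env = 2.84 − 12.45 = -9.61°C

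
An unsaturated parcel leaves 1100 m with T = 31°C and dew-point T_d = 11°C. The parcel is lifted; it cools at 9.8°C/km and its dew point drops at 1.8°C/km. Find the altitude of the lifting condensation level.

3600 m

T and T_d converge at 9.8 − 1.8 = 8°C per km
Height above start = (31 − 11) / 8 = 2.5 km
LCL altitude = 1100 m + 2500 m = 3600 m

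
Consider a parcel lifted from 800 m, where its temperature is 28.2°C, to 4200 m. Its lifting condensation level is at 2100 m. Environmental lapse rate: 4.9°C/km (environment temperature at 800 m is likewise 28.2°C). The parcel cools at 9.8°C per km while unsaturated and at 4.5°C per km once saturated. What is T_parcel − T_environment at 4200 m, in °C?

-5.53°C (parcel cooler than environment)

Parcel:
  800–2100 m, dry: Δz = 1.3 km ⇒ ΔT = -12.74°C; T = 15.46°C
  2100–4200 m, saturated: Δz = 2.1 km ⇒ ΔT = -9.45°C; T = 6.01°C
Environment:
  800–4200 m, environment: Δz = 3.4 km ⇒ ΔT = -16.66°C; T = 11.54°C
T_parcel − T_env = 6.01 − 11.54 = -5.53°C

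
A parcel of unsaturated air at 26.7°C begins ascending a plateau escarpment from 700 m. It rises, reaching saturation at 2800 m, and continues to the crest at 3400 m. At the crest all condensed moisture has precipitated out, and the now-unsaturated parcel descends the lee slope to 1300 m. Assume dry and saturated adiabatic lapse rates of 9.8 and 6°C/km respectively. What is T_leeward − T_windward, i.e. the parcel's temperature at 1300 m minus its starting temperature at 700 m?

-3.6°C

700–2800 m, dry: Δz = 2.1 km ⇒ ΔT = -20.58°C; T = 6.12°C
2800–3400 m, saturated: Δz = 0.6 km ⇒ ΔT = -3.6°C; T = 2.52°C
3400–1300 m, dry descent: Δz = 2.1 km ⇒ ΔT = +20.58°C; T = 23.1°C
Net change vs windward start: 23.1 − 26.7 = -3.6°C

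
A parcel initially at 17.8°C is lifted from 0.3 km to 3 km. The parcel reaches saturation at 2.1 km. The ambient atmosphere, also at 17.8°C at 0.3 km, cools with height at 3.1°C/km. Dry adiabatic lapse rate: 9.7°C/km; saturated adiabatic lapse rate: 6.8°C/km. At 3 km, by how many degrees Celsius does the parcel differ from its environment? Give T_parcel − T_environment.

-15.21°C (parcel cooler than environment)

Parcel:
  300 → 2100 m (dry, 9.7°C/km): ΔT = -9.7 × 1.8 = -17.46°C → T = 0.34°C
  2100 → 3000 m (saturated, 6.8°C/km): ΔT = -6.8 × 0.9 = -6.12°C → T = -5.78°C
Environment:
  300 → 3000 m (environment, 3.1°C/km): ΔT = -3.1 × 2.7 = -8.37°C → T = 9.43°C
T_parcel − T_env = -5.78 − 9.43 = -15.21°C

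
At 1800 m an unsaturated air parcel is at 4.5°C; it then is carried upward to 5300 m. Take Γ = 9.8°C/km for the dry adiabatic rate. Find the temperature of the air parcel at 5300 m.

-29.8°C

Dry adiabatic to 5300 m: -9.8 × 3.5 km = -34.3°C, so T = -29.8°C.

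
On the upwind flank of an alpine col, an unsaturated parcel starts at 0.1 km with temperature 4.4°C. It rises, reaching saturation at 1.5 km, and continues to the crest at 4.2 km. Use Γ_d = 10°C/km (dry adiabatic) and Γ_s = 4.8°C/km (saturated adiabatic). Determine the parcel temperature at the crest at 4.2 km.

Dry to 1500 m: -10 × 1.4 km = -14°C, so T = -9.6°C.
Saturated to 4200 m: -4.8 × 2.7 km = -12.96°C, so T = -22.56°C.

-22.56°C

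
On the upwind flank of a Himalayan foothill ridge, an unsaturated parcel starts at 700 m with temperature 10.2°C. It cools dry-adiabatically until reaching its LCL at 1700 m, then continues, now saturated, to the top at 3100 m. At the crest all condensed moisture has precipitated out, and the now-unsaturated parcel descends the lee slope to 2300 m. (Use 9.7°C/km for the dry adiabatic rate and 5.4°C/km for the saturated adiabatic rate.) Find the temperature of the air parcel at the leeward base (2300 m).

0.7°C

From 700 m to 1700 m (dry): cools by 9.7 × 1 = 9.7°C, giving 0.5°C.
From 1700 m to 3100 m (saturated): cools by 5.4 × 1.4 = 7.56°C, giving -7.06°C.
From 3100 m to 2300 m (dry descent): warms by 9.7 × 0.8 = 7.76°C, giving 0.7°C.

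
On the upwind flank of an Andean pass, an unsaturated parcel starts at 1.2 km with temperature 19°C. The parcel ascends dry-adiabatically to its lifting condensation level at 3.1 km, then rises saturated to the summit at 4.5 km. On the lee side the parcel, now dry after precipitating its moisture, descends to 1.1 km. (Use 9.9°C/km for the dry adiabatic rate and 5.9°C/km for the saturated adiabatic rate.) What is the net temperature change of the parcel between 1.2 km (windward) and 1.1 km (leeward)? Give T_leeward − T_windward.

+6.59°C

From 1200 m to 3100 m (dry): cools by 9.9 × 1.9 = 18.81°C, giving 0.19°C.
From 3100 m to 4500 m (saturated): cools by 5.9 × 1.4 = 8.26°C, giving -8.07°C.
From 4500 m to 1100 m (dry descent): warms by 9.9 × 3.4 = 33.66°C, giving 25.59°C.
Net change vs windward start: 25.59 − 19 = +6.59°C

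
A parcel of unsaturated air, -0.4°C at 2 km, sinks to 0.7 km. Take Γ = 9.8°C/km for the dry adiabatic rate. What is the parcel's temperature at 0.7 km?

12.34°C

2000–700 m, dry adiabatic: Δz = 1.3 km ⇒ ΔT = +12.74°C; T = 12.34°C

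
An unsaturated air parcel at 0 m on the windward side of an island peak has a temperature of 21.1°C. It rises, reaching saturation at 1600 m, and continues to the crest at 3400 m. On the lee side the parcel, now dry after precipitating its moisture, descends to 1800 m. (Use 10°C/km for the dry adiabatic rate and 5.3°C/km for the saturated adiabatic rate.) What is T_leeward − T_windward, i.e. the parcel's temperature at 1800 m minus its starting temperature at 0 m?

Dry to 1600 m: -10 × 1.6 km = -16°C, so T = 5.1°C.
Saturated to 3400 m: -5.3 × 1.8 km = -9.54°C, so T = -4.44°C.
Dry descent to 1800 m: +10 × 1.6 km = +16°C, so T = 11.56°C.
Net change vs windward start: 11.56 − 21.1 = -9.54°C

-9.54°C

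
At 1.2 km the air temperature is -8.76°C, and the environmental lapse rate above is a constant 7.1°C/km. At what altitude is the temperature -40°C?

Height above start = (-8.76 − (-40)) / 7.1 = 4.4 km
Altitude = 1200 m + 4400 m = 5600 m

5.6 km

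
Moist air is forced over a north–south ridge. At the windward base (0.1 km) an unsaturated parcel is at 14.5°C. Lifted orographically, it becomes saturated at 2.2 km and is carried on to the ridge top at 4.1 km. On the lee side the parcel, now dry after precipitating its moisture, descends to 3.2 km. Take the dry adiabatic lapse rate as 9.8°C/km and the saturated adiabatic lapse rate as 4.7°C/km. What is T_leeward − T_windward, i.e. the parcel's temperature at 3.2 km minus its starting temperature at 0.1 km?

100 → 2200 m (dry, 9.8°C/km): ΔT = -9.8 × 2.1 = -20.58°C → T = -6.08°C
2200 → 4100 m (saturated, 4.7°C/km): ΔT = -4.7 × 1.9 = -8.93°C → T = -15.01°C
4100 → 3200 m (dry descent, 9.8°C/km): ΔT = +9.8 × 0.9 = +8.82°C → T = -6.19°C
Net change vs windward start: -6.19 − 14.5 = -20.69°C

-20.69°C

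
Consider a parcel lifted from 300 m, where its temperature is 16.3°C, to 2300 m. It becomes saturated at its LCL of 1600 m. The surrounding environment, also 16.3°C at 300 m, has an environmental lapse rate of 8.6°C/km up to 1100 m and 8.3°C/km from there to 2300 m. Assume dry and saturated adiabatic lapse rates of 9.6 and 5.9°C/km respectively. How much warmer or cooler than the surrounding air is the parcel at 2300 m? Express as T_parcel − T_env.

+0.23°C (parcel warmer than environment)

Parcel:
  Dry to 1600 m: -9.6 × 1.3 km = -12.48°C, so T = 3.82°C.
  Saturated to 2300 m: -5.9 × 0.7 km = -4.13°C, so T = -0.31°C.
Environment:
  Environment, lower layer to 1100 m: -8.6 × 0.8 km = -6.88°C, so T = 9.42°C.
  Environment, upper layer to 2300 m: -8.3 × 1.2 km = -9.96°C, so T = -0.54°C.
T_parcel − T_env = -0.31 − (-0.54) = +0.23°C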